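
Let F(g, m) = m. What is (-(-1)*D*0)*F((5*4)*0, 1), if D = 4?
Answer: 0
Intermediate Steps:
(-(-1)*D*0)*F((5*4)*0, 1) = (-(-1)*4*0)*1 = (-1*(-4)*0)*1 = (4*0)*1 = 0*1 = 0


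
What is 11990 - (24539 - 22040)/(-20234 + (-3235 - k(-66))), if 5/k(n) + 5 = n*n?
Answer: 1224353224909/102113624 ≈ 11990.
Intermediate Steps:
k(n) = 5/(-5 + n²) (k(n) = 5/(-5 + n*n) = 5/(-5 + n²))
11990 - (24539 - 22040)/(-20234 + (-3235 - k(-66))) = 11990 - (24539 - 22040)/(-20234 + (-3235 - 5/(-5 + (-66)²))) = 11990 - 2499/(-20234 + (-3235 - 5/(-5 + 4356))) = 11990 - 2499/(-20234 + (-3235 - 5/4351)) = 11990 - 2499/(-20234 - 14075490/4351) = 11990 - 2499/(-102113624/4351) = 11990 - 2499*(-4351)/102113624 = 11990 - 1*(-10873149/102113624) = 11990 + 10873149/102113624 = 1224353224909/102113624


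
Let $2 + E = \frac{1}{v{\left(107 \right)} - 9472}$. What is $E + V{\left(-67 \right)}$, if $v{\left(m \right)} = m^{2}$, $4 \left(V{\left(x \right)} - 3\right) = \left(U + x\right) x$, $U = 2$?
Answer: $\frac{8617747}{7908} \approx 1089.8$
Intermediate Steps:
$V{\left(x \right)} = 3 + \frac{x \left(2 + x\right)}{4}$ ($V{\left(x \right)} = 3 + \frac{\left(2 + x\right) x}{4} = 3 + \frac{x \left(2 + x\right)}{4}$)
$E = - \frac{3953}{1977}$ ($E = -2 + \frac{1}{107^{2} - 9472} = -2 + \frac{1}{11449 - 9472} = -2 + \frac{1}{1977} = - \frac{3953}{1977} \approx -1.9995$)
$E + V{\left(-67 \right)} = - \frac{3953}{1977} + \left(3 + \frac{1}{2} \left(-67\right) + \frac{\left(-67\right)^{2}}{4}\right) = - \frac{3953}{1977} + \left(3 - \frac{67}{2} + \frac{1}{4} \cdot 4489\right) = - \frac{3953}{1977} + \left(3 - \frac{67}{2} + \frac{4489}{4}\right) = - \frac{3953}{1977} + \frac{4367}{4} = \frac{8617747}{7908}$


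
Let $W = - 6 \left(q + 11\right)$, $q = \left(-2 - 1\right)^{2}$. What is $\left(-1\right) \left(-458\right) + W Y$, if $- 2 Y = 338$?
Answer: $20738$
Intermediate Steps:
$Y = -169$ ($Y = \left(- \frac{1}{2}\right) 338 = -169$)
$q = 9$ ($q = \left(-3\right)^{2} = 9$)
$W = -120$ ($W = - 6 \left(9 + 11\right) = \left(-6\right) 20 = -120$)
$\left(-1\right) \left(-458\right) + W Y = \left(-1\right) \left(-458\right) - -20280 = 458 + 20280 = 20738$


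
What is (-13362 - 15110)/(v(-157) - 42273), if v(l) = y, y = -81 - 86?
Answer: 3559/5305 ≈ 0.67088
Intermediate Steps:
y = -167
v(l) = -167
(-13362 - 15110)/(v(-157) - 42273) = (-13362 - 15110)/(-167 - 42273) = -28472/(-42440) = -28472*(-1/42440) = 3559/5305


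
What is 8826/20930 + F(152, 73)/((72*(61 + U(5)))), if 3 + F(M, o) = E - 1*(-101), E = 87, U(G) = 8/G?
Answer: 109131493/235839240 ≈ 0.46274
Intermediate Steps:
F(M, o) = 185 (F(M, o) = -3 + (87 - 1*(-101)) = -3 + (87 + 101) = -3 + 188 = 185)
8826/20930 + F(152, 73)/((72*(61 + U(5)))) = 8826/20930 + 185/((72*(61 + 8/5))) = 8826*(1/20930) + 185/((72*(61 + 8*(⅕)))) = 4413/10465 + 185/((72*(61 + 8/5))) = 4413/10465 + 185/((72*(313/5))) = 4413/10465 + 185/(22536/5) = 4413/10465 + 185*(5/22536) = 4413/10465 + 925/22536 = 109131493/235839240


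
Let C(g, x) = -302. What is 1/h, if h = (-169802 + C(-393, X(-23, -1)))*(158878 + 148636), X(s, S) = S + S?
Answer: -1/52309361456 ≈ -1.9117e-11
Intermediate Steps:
X(s, S) = 2*S
h = -52309361456 (h = (-169802 - 302)*(158878 + 148636) = -170104*307514 = -52309361456)
1/h = 1/(-52309361456) = -1/52309361456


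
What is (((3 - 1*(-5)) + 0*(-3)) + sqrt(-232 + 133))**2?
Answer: -35 + 48*I*sqrt(11) ≈ -35.0 + 159.2*I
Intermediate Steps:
(((3 - 1*(-5)) + 0*(-3)) + sqrt(-232 + 133))**2 = (((3 + 5) + 0) + sqrt(-99))**2 = ((8 + 0) + 3*I*sqrt(11))**2 = (8 + 3*I*sqrt(11))**2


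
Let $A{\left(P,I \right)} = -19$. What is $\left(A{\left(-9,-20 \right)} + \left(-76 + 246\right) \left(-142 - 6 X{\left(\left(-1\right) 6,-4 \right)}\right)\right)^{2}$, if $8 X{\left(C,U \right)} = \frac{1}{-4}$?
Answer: $\frac{37255562289}{64} \approx 5.8212 \cdot 10^{8}$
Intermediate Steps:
$X{\left(C,U \right)} = - \frac{1}{32}$ ($X{\left(C,U \right)} = \frac{1}{8 \left(-4\right)} = \frac{1}{8} \left(- \frac{1}{4}\right) = - \frac{1}{32}$)
$\left(A{\left(-9,-20 \right)} + \left(-76 + 246\right) \left(-142 - 6 X{\left(\left(-1\right) 6,-4 \right)}\right)\right)^{2} = \left(-19 + \left(-76 + 246\right) \left(-142 - - \frac{3}{16}\right)\right)^{2} = \left(-19 + 170 \left(-142 + \frac{3}{16}\right)\right)^{2} = \left(-19 + 170 \left(- \frac{2269}{16}\right)\right)^{2} = \left(-19 - \frac{192865}{8}\right)^{2} = \left(- \frac{193017}{8}\right)^{2} = \frac{37255562289}{64}$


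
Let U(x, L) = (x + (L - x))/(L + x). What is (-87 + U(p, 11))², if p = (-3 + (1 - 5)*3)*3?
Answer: 8814961/1156 ≈ 7625.4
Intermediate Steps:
p = -45 (p = (-3 - 4*3)*3 = (-3 - 12)*3 = -15*3 = -45)
U(x, L) = L/(L + x)
(-87 + U(p, 11))² = (-87 + 11/(11 - 45))² = (-87 + 11/(-34))² = (-87 + 11*(-1/34))² = (-87 - 11/34)² = (-2969/34)² = 8814961/1156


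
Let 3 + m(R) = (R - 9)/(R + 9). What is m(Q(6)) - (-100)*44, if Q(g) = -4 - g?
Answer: 4416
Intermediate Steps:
m(R) = -3 + (-9 + R)/(9 + R) (m(R) = -3 + (R - 9)/(R + 9) = -3 + (-9 + R)/(9 + R))
m(Q(6)) - (-100)*44 = 2*(-18 - (-4 - 1*6))/(9 + (-4 - 1*6)) - (-100)*44 = 2*(-18 - (-4 - 6))/(9 + (-4 - 6)) - 100*(-44) = 2*(-18 - 1*(-10))/(9 - 10) + 4400 = 2*(-18 + 10)/(-1) + 4400 = 2*(-1)*(-8) + 4400 = 16 + 4400 = 4416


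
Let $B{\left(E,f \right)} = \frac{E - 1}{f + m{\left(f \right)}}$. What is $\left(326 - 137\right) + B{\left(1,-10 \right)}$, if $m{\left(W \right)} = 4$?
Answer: $189$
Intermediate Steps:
$B{\left(E,f \right)} = \frac{-1 + E}{4 + f}$ ($B{\left(E,f \right)} = \frac{E - 1}{f + 4} = \frac{-1 + E}{4 + f}$)
$\left(326 - 137\right) + B{\left(1,-10 \right)} = \left(326 - 137\right) + \frac{-1 + 1}{4 - 10} = 189 + \frac{1}{-6} \cdot 0 = 189 - 0 = 189 + 0 = 189$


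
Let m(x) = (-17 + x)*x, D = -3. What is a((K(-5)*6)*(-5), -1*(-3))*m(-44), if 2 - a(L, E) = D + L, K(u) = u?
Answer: -389180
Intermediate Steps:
a(L, E) = 5 - L (a(L, E) = 2 - (-3 + L) = 2 + (3 - L) = 5 - L)
m(x) = x*(-17 + x)
a((K(-5)*6)*(-5), -1*(-3))*m(-44) = (5 - (-5*6)*(-5))*(-44*(-17 - 44)) = (5 - (-30)*(-5))*(-44*(-61)) = (5 - 1*150)*2684 = (5 - 150)*2684 = -145*2684 = -389180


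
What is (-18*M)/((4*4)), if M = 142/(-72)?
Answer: 71/32 ≈ 2.2188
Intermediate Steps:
M = -71/36 (M = 142*(-1/72) = -71/36 ≈ -1.9722)
(-18*M)/((4*4)) = (-18*(-71/36))/((4*4)) = (71/2)/16 = (71/2)*(1/16) = 71/32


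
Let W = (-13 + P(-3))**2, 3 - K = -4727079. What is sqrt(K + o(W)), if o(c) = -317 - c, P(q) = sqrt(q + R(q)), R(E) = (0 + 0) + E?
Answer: sqrt(4726602 + 26*I*sqrt(6)) ≈ 2174.1 + 0.01*I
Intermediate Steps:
K = 4727082 (K = 3 - 1*(-4727079) = 3 + 4727079 = 4727082)
R(E) = E (R(E) = 0 + E = E)
P(q) = sqrt(2)*sqrt(q) (P(q) = sqrt(q + q) = sqrt(2*q) = sqrt(2)*sqrt(q))
W = (-13 + I*sqrt(6))**2 (W = (-13 + sqrt(2)*sqrt(-3))**2 = (-13 + sqrt(2)*(I*sqrt(3)))**2 = (-13 + I*sqrt(6))**2 ≈ 163.0 - 63.687*I)
sqrt(K + o(W)) = sqrt(4727082 + (-317 - (13 - I*sqrt(6))**2)) = sqrt(4726765 - (13 - I*sqrt(6))**2)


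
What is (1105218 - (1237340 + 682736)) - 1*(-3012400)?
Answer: 2197542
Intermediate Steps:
(1105218 - (1237340 + 682736)) - 1*(-3012400) = (1105218 - 1*1920076) + 3012400 = (1105218 - 1920076) + 3012400 = -814858 + 3012400 = 2197542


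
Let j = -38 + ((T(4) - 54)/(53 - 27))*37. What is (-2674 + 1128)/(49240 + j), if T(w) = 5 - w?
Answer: -40196/1277291 ≈ -0.031470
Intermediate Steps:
j = -2949/26 (j = -38 + (((5 - 1*4) - 54)/(53 - 27))*37 = -38 + (((5 - 4) - 54)/26)*37 = -38 + ((1 - 54)*(1/26))*37 = -38 - 53*1/26*37 = -38 - 53/26*37 = -38 - 1961/26 = -2949/26 ≈ -113.42)
(-2674 + 1128)/(49240 + j) = (-2674 + 1128)/(49240 - 2949/26) = -1546/1277291/26 = -1546*26/1277291 = -40196/1277291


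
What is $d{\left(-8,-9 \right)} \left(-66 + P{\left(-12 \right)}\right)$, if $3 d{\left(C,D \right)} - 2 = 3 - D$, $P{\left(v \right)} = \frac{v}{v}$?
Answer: $- \frac{910}{3} \approx -303.33$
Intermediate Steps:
$P{\left(v \right)} = 1$
$d{\left(C,D \right)} = \frac{5}{3} - \frac{D}{3}$ ($d{\left(C,D \right)} = \frac{2}{3} + \frac{3 - D}{3} = \frac{2}{3} - \left(-1 + \frac{D}{3}\right) = \frac{5}{3} - \frac{D}{3}$)
$d{\left(-8,-9 \right)} \left(-66 + P{\left(-12 \right)}\right) = \left(\frac{5}{3} - -3\right) \left(-66 + 1\right) = \left(\frac{5}{3} + 3\right) \left(-65\right) = \frac{14}{3} \left(-65\right) = - \frac{910}{3}$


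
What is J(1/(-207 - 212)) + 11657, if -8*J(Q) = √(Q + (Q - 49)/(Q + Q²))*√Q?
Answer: 11657 - I*√376682584553/700568 ≈ 11657.0 - 0.87607*I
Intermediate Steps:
J(Q) = -√Q*√(Q + (-49 + Q)/(Q + Q²))/8 (J(Q) = -√(Q + (Q - 49)/(Q + Q²))*√Q/8 = -√(Q + (-49 + Q)/(Q + Q²))*√Q/8 = -√Q*√(Q + (-49 + Q)/(Q + Q²))/8)
J(1/(-207 - 212)) + 11657 = -√(1/(-207 - 212))*√((-49 + 1/(-207 - 212) + (1/(-207 - 212))²*(1 + 1/(-207 - 212)))/((1/(-207 - 212))*(1 + 1/(-207 - 212))))/8 + 11657 = -√(1/(-419))*√((-49 + 1/(-419) + (1/(-419))²*(1 + 1/(-419)))/((1/(-419))*(1 + 1/(-419))))/8 + 11657 = -√(-1/419)*√((-49 - 1/419 + (-1/419)²*(1 - 1/419))/((-1/419)*(1 - 1/419)))/8 + 11657 = -I*√419/419*√(-419*(-49 - 1/419 + (1/175561)*(418/419))/418/419)/8 + 11657 = -I*√419/419*√(-419*419/418*(-49 - 1/419 + 418/73560059))/8 + 11657 = -I*√419/419*√(-419*419/418*(-3604618034/73560059))/8 + 11657 = -I*√419/419*√(1802309017/87571)/8 + 11657 = -I*√419/419*√157830002927707/87571/8 + 11657 = -I*√376682584553/700568 + 11657 = 11657 - I*√376682584553/700568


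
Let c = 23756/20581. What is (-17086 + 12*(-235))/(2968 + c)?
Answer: -5536289/825786 ≈ -6.7043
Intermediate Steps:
c = 23756/20581 (c = 23756*(1/20581) = 23756/20581 ≈ 1.1543)
(-17086 + 12*(-235))/(2968 + c) = (-17086 + 12*(-235))/(2968 + 23756/20581) = (-17086 - 2820)/(61108164/20581) = -19906*20581/61108164 = -5536289/825786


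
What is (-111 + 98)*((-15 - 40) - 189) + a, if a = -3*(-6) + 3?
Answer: 3193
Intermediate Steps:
a = 21 (a = 18 + 3 = 21)
(-111 + 98)*((-15 - 40) - 189) + a = (-111 + 98)*((-15 - 40) - 189) + 21 = -13*(-55 - 189) + 21 = -13*(-244) + 21 = 3172 + 21 = 3193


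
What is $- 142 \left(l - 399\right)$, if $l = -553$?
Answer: $135184$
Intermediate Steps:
$- 142 \left(l - 399\right) = - 142 \left(-553 - 399\right) = \left(-142\right) \left(-952\right) = 135184$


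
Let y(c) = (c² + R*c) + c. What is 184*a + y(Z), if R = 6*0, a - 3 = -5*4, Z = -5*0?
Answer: -3128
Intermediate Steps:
Z = 0
a = -17 (a = 3 - 5*4 = 3 - 20 = -17)
R = 0
y(c) = c + c² (y(c) = (c² + 0*c) + c = (c² + 0) + c = c² + c = c + c²)
184*a + y(Z) = 184*(-17) + 0*(1 + 0) = -3128 + 0*1 = -3128 + 0 = -3128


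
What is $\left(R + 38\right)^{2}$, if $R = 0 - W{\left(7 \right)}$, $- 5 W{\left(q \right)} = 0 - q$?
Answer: $\frac{33489}{25} \approx 1339.6$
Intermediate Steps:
$W{\left(q \right)} = \frac{q}{5}$ ($W{\left(q \right)} = - \frac{0 - q}{5} = - \frac{\left(-1\right) q}{5} = \frac{q}{5}$)
$R = - \frac{7}{5}$ ($R = 0 - \frac{1}{5} \cdot 7 = 0 - \frac{7}{5} = - \frac{7}{5} \approx -1.4$)
$\left(R + 38\right)^{2} = \left(- \frac{7}{5} + 38\right)^{2} = \left(\frac{183}{5}\right)^{2} = \frac{33489}{25}$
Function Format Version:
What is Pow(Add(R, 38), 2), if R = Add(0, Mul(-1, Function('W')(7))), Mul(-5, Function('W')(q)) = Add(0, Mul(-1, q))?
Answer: Rational(33489, 25) ≈ 1339.6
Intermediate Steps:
Function('W')(q) = Mul(Rational(1, 5), q) (Function('W')(q) = Mul(Rational(-1, 5), Add(0, Mul(-1, q))) = Mul(Rational(-1, 5), Mul(-1, q)) = Mul(Rational(1, 5), q))
R = Rational(-7, 5) (R = Add(0, Mul(-1, Mul(Rational(1, 5), 7))) = Add(0, Mul(-1, Rational(7, 5))) = Add(0, Rational(-7, 5)) = Rational(-7, 5) ≈ -1.4000)
Pow(Add(R, 38), 2) = Pow(Add(Rational(-7, 5), 38), 2) = Pow(Rational(183, 5), 2) = Rational(33489, 25)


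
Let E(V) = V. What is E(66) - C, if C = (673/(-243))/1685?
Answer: 27024703/409455 ≈ 66.002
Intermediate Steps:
C = -673/409455 (C = (673*(-1/243))*(1/1685) = -673/243*1/1685 = -673/409455 ≈ -0.0016436)
E(66) - C = 66 - 1*(-673/409455) = 66 + 673/409455 = 27024703/409455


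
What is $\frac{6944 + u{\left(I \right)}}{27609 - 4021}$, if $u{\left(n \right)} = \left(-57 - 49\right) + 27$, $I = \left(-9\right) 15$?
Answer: $\frac{6865}{23588} \approx 0.29104$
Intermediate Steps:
$I = -135$
$u{\left(n \right)} = -79$ ($u{\left(n \right)} = -106 + 27 = -79$)
$\frac{6944 + u{\left(I \right)}}{27609 - 4021} = \frac{6944 - 79}{27609 - 4021} = \frac{6865}{23588}$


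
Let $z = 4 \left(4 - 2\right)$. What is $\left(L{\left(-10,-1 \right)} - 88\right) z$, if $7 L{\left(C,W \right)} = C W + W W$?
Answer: $- \frac{4840}{7} \approx -691.43$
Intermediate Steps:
$L{\left(C,W \right)} = \frac{W^{2}}{7} + \frac{C W}{7}$ ($L{\left(C,W \right)} = \frac{C W + W W}{7} = \frac{C W + W^{2}}{7} = \frac{W^{2} + C W}{7} = \frac{W^{2}}{7} + \frac{C W}{7}$)
$z = 8$ ($z = 4 \cdot 2 = 8$)
$\left(L{\left(-10,-1 \right)} - 88\right) z = \left(\frac{1}{7} \left(-1\right) \left(-10 - 1\right) - 88\right) 8 = \left(\frac{1}{7} \left(-1\right) \left(-11\right) - 88\right) 8 = \left(\frac{11}{7} - 88\right) 8 = \left(- \frac{605}{7}\right) 8 = - \frac{4840}{7}$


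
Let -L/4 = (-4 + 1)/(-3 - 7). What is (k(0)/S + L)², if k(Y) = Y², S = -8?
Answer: 36/25 ≈ 1.4400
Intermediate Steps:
L = -6/5 (L = -4*(-4 + 1)/(-3 - 7) = -(-12)/(-10) = -(-12)*(-1)/10 = -4*3/10 = -6/5 ≈ -1.2000)
(k(0)/S + L)² = (0²/(-8) - 6/5)² = (0*(-⅛) - 6/5)² = (0 - 6/5)² = (-6/5)² = 36/25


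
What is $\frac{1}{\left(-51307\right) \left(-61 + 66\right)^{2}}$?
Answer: $- \frac{1}{1282675} \approx -7.7962 \cdot 10^{-7}$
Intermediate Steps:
$\frac{1}{\left(-51307\right) \left(-61 + 66\right)^{2}} = - \frac{1}{51307 \cdot 5^{2}} = - \frac{1}{51307 \cdot 25} = \left(- \frac{1}{51307}\right) \frac{1}{25} = - \frac{1}{1282675}$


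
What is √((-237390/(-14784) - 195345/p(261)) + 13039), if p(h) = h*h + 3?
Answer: √3257515651122194/499576 ≈ 114.25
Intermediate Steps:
p(h) = 3 + h² (p(h) = h² + 3 = 3 + h²)
√((-237390/(-14784) - 195345/p(261)) + 13039) = √((-237390/(-14784) - 195345/(3 + 261²)) + 13039) = √((-237390*(-1/14784) - 195345/(3 + 68121)) + 13039) = √((39565/2464 - 195345/68124) + 13039) = √((39565/2464 - 195345*1/68124) + 13039) = √((39565/2464 - 65115/22708) + 13039) = √(26357095/1998304 + 13039) = √(26082242951/1998304) = √3257515651122194/499576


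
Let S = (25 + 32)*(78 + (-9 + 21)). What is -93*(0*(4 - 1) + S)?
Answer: -477090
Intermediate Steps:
S = 5130 (S = 57*(78 + 12) = 57*90 = 5130)
-93*(0*(4 - 1) + S) = -93*(0*(4 - 1) + 5130) = -93*(0*3 + 5130) = -93*(0 + 5130) = -93*5130 = -477090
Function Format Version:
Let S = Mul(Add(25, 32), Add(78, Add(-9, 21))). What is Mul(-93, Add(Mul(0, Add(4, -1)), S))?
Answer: -477090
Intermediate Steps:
S = 5130 (S = Mul(57, Add(78, 12)) = Mul(57, 90) = 5130)
Mul(-93, Add(Mul(0, Add(4, -1)), S)) = Mul(-93, Add(Mul(0, Add(4, -1)), 5130)) = Mul(-93, Add(Mul(0, 3), 5130)) = Mul(-93, Add(0, 5130)) = Mul(-93, 5130) = -477090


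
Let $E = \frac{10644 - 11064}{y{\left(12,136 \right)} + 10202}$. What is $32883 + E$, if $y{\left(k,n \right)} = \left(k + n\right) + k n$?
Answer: $\frac{65667281}{1997} \approx 32883.0$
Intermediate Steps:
$y{\left(k,n \right)} = k + n + k n$
$E = - \frac{70}{1997}$ ($E = \frac{10644 - 11064}{\left(12 + 136 + 12 \cdot 136\right) + 10202} = - \frac{420}{\left(12 + 136 + 1632\right) + 10202} = - \frac{420}{1780 + 10202} = - \frac{420}{11982} = \left(-420\right) \frac{1}{11982} = - \frac{70}{1997} \approx -0.035053$)
$32883 + E = 32883 - \frac{70}{1997} = \frac{65667281}{1997}$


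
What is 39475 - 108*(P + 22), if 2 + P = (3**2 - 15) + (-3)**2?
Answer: 36991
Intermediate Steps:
P = 1 (P = -2 + ((3**2 - 15) + (-3)**2) = -2 + ((9 - 15) + 9) = -2 + (-6 + 9) = -2 + 3 = 1)
39475 - 108*(P + 22) = 39475 - 108*(1 + 22) = 39475 - 108*23 = 39475 - 1*2484 = 39475 - 2484 = 36991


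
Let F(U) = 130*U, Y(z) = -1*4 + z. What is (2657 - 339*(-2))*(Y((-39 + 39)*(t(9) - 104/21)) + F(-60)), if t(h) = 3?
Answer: -26026340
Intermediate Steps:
Y(z) = -4 + z
(2657 - 339*(-2))*(Y((-39 + 39)*(t(9) - 104/21)) + F(-60)) = (2657 - 339*(-2))*((-4 + (-39 + 39)*(3 - 104/21)) + 130*(-60)) = (2657 + 678)*((-4 + 0*(3 - 104*1/21)) - 7800) = 3335*((-4 + 0*(3 - 104/21)) - 7800) = 3335*((-4 + 0*(-41/21)) - 7800) = 3335*((-4 + 0) - 7800) = 3335*(-4 - 7800) = 3335*(-7804) = -26026340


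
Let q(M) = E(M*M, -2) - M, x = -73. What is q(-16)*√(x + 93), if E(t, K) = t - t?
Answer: 32*√5 ≈ 71.554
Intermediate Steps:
E(t, K) = 0
q(M) = -M (q(M) = 0 - M = -M)
q(-16)*√(x + 93) = (-1*(-16))*√(-73 + 93) = 16*√20 = 16*(2*√5) = 32*√5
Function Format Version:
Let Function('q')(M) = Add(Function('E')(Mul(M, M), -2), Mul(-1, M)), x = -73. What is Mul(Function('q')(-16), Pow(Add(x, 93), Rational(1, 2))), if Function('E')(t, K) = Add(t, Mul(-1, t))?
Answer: Mul(32, Pow(5, Rational(1, 2))) ≈ 71.554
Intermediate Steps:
Function('E')(t, K) = 0
Function('q')(M) = Mul(-1, M) (Function('q')(M) = Add(0, Mul(-1, M)) = Mul(-1, M))
Mul(Function('q')(-16), Pow(Add(x, 93), Rational(1, 2))) = Mul(Mul(-1, -16), Pow(Add(-73, 93), Rational(1, 2))) = Mul(16, Pow(20, Rational(1, 2))) = Mul(16, Mul(2, Pow(5, Rational(1, 2)))) = Mul(32, Pow(5, Rational(1, 2)))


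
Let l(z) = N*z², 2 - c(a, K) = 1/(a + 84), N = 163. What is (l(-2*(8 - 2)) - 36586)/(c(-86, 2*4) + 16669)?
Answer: -26228/33343 ≈ -0.78661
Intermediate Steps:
c(a, K) = 2 - 1/(84 + a) (c(a, K) = 2 - 1/(a + 84) = 2 - 1/(84 + a))
l(z) = 163*z²
(l(-2*(8 - 2)) - 36586)/(c(-86, 2*4) + 16669) = (163*(-2*(8 - 2))² - 36586)/((167 + 2*(-86))/(84 - 86) + 16669) = (163*(-2*6)² - 36586)/((167 - 172)/(-2) + 16669) = (163*(-12)² - 36586)/(-½*(-5) + 16669) = (163*144 - 36586)/(5/2 + 16669) = (23472 - 36586)/(33343/2) = -13114*2/33343 = -26228/33343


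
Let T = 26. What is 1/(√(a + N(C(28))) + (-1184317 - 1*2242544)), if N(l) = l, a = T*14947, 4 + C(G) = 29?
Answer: -1142287/3914458641558 - √43183/3914458641558 ≈ -2.9187e-7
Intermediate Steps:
C(G) = 25 (C(G) = -4 + 29 = 25)
a = 388622 (a = 26*14947 = 388622)
1/(√(a + N(C(28))) + (-1184317 - 1*2242544)) = 1/(√(388622 + 25) + (-1184317 - 1*2242544)) = 1/(√388647 + (-1184317 - 2242544)) = 1/(3*√43183 - 3426861) = 1/(-3426861 + 3*√43183)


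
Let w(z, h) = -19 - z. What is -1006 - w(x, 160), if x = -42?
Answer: -1029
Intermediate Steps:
-1006 - w(x, 160) = -1006 - (-19 - 1*(-42)) = -1006 - (-19 + 42) = -1006 - 1*23 = -1006 - 23 = -1029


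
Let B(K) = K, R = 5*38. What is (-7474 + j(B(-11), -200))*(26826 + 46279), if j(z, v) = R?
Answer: -532496820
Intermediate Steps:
R = 190
j(z, v) = 190
(-7474 + j(B(-11), -200))*(26826 + 46279) = (-7474 + 190)*(26826 + 46279) = -7284*73105 = -532496820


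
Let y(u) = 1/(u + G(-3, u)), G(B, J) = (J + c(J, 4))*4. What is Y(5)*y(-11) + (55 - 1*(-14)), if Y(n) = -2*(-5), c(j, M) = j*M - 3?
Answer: 16757/243 ≈ 68.959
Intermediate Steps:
c(j, M) = -3 + M*j (c(j, M) = M*j - 3 = -3 + M*j)
Y(n) = 10
G(B, J) = -12 + 20*J (G(B, J) = (J + (-3 + 4*J))*4 = (-3 + 5*J)*4 = -12 + 20*J)
y(u) = 1/(-12 + 21*u) (y(u) = 1/(u + (-12 + 20*u)) = 1/(-12 + 21*u))
Y(5)*y(-11) + (55 - 1*(-14)) = 10*(1/(3*(-4 + 7*(-11)))) + (55 - 1*(-14)) = 10*(1/(3*(-4 - 77))) + (55 + 14) = 10*((1/3)/(-81)) + 69 = 10*((1/3)*(-1/81)) + 69 = 10*(-1/243) + 69 = -10/243 + 69 = 16757/243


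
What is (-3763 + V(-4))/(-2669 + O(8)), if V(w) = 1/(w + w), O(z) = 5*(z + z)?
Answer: 10035/6904 ≈ 1.4535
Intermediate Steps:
O(z) = 10*z (O(z) = 5*(2*z) = 10*z)
V(w) = 1/(2*w)
(-3763 + V(-4))/(-2669 + O(8)) = (-3763 + (½)/(-4))/(-2669 + 10*8) = (-3763 + (½)*(-¼))/(-2669 + 80) = (-3763 - ⅛)/(-2589) = -30105/8*(-1/2589) = 10035/6904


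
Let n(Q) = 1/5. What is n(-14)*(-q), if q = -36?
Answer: 36/5 ≈ 7.2000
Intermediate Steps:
n(Q) = ⅕
n(-14)*(-q) = (-1*(-36))/5 = (⅕)*36 = 36/5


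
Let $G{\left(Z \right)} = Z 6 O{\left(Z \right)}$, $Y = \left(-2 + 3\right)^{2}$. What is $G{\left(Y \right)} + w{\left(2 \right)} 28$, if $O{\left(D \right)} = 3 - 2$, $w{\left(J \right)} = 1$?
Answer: $34$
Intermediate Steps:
$O{\left(D \right)} = 1$ ($O{\left(D \right)} = 3 - 2 = 1$)
$Y = 1$ ($Y = 1^{2} = 1$)
$G{\left(Z \right)} = 6 Z$ ($G{\left(Z \right)} = Z 6 \cdot 1 = 6 Z 1 = 6 Z$)
$G{\left(Y \right)} + w{\left(2 \right)} 28 = 6 \cdot 1 + 1 \cdot 28 = 6 + 28 = 34$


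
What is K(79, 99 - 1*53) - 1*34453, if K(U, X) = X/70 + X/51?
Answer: -61495822/1785 ≈ -34451.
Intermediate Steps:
K(U, X) = 121*X/3570 (K(U, X) = X*(1/70) + X*(1/51) = X/70 + X/51 = 121*X/3570)
K(79, 99 - 1*53) - 1*34453 = 121*(99 - 1*53)/3570 - 1*34453 = 121*(99 - 53)/3570 - 34453 = (121/3570)*46 - 34453 = 2783/1785 - 34453 = -61495822/1785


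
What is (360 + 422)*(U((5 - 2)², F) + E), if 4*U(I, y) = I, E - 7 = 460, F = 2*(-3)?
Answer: 733907/2 ≈ 3.6695e+5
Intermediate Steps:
F = -6
E = 467 (E = 7 + 460 = 467)
U(I, y) = I/4
(360 + 422)*(U((5 - 2)², F) + E) = (360 + 422)*((5 - 2)²/4 + 467) = 782*((¼)*3² + 467) = 782*((¼)*9 + 467) = 782*(9/4 + 467) = 782*(1877/4) = 733907/2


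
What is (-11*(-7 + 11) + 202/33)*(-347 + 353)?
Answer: -2500/11 ≈ -227.27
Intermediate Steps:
(-11*(-7 + 11) + 202/33)*(-347 + 353) = (-11*4 + 202*(1/33))*6 = (-44 + 202/33)*6 = -1250/33*6 = -2500/11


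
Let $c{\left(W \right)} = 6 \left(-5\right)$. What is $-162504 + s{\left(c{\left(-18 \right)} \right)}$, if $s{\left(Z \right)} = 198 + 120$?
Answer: $-162186$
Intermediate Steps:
$c{\left(W \right)} = -30$
$s{\left(Z \right)} = 318$
$-162504 + s{\left(c{\left(-18 \right)} \right)} = -162504 + 318 = -162186$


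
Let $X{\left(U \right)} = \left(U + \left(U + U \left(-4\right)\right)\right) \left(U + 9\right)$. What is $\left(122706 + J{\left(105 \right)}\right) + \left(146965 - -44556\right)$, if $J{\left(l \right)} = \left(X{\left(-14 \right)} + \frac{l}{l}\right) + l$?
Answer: $314193$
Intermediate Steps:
$X{\left(U \right)} = - 2 U \left(9 + U\right)$ ($X{\left(U \right)} = \left(U + \left(U - 4 U\right)\right) \left(9 + U\right) = \left(U - 3 U\right) \left(9 + U\right) = - 2 U \left(9 + U\right)$)
$J{\left(l \right)} = -139 + l$ ($J{\left(l \right)} = \left(\left(-2\right) \left(-14\right) \left(9 - 14\right) + \frac{l}{l}\right) + l = \left(\left(-2\right) \left(-14\right) \left(-5\right) + 1\right) + l = \left(-140 + 1\right) + l = -139 + l$)
$\left(122706 + J{\left(105 \right)}\right) + \left(146965 - -44556\right) = \left(122706 + \left(-139 + 105\right)\right) + \left(146965 - -44556\right) = \left(122706 - 34\right) + \left(146965 + 44556\right) = 122672 + 191521 = 314193$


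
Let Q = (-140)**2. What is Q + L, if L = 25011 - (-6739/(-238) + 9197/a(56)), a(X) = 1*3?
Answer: 29643151/714 ≈ 41517.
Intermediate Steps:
a(X) = 3
Q = 19600
L = 15648751/714 (L = 25011 - (-6739/(-238) + 9197/3) = 25011 - (-6739*(-1/238) + 9197*(1/3)) = 25011 - (6739/238 + 9197/3) = 25011 - 1*2209103/714 = 25011 - 2209103/714 = 15648751/714 ≈ 21917.)
Q + L = 19600 + 15648751/714 = 29643151/714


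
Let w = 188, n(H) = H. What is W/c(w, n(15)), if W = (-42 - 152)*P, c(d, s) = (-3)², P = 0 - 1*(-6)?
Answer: -388/3 ≈ -129.33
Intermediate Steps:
P = 6 (P = 0 + 6 = 6)
c(d, s) = 9
W = -1164 (W = (-42 - 152)*6 = -194*6 = -1164)
W/c(w, n(15)) = -1164/9 = -1164*⅑ = -388/3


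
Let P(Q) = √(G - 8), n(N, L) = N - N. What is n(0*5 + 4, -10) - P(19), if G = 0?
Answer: -2*I*√2 ≈ -2.8284*I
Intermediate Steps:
n(N, L) = 0
P(Q) = 2*I*√2 (P(Q) = √(0 - 8) = √(-8) = 2*I*√2)
n(0*5 + 4, -10) - P(19) = 0 - 2*I*√2 = -2*I*√2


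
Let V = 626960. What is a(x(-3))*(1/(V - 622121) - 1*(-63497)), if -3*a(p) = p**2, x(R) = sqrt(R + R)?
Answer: 614523968/4839 ≈ 1.2699e+5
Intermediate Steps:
x(R) = sqrt(2)*sqrt(R) (x(R) = sqrt(2*R) = sqrt(2)*sqrt(R))
a(p) = -p**2/3
a(x(-3))*(1/(V - 622121) - 1*(-63497)) = (-(sqrt(2)*sqrt(-3))**2/3)*(1/(626960 - 622121) - 1*(-63497)) = (-(sqrt(2)*(I*sqrt(3)))**2/3)*(1/4839 + 63497) = (-(I*sqrt(6))**2/3)*(1/4839 + 63497) = -1/3*(-6)*(307261984/4839) = 2*(307261984/4839) = 614523968/4839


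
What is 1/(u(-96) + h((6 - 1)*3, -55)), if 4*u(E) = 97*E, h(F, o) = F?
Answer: -1/2313 ≈ -0.00043234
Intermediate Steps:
u(E) = 97*E/4 (u(E) = (97*E)/4 = 97*E/4)
1/(u(-96) + h((6 - 1)*3, -55)) = 1/((97/4)*(-96) + (6 - 1)*3) = 1/(-2328 + 5*3) = 1/(-2328 + 15) = 1/(-2313) = -1/2313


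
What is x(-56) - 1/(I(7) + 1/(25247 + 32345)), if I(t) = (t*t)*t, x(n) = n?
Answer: -1106284784/19754057 ≈ -56.003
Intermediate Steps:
I(t) = t**3 (I(t) = t**2*t = t**3)
x(-56) - 1/(I(7) + 1/(25247 + 32345)) = -56 - 1/(7**3 + 1/(25247 + 32345)) = -56 - 1/(343 + 1/57592) = -56 - 1/19754057/57592 = -56 - 1*57592/19754057 = -56 - 57592/19754057 = -1106284784/19754057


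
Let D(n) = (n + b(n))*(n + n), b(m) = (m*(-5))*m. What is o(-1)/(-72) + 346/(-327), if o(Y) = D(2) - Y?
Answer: -565/7848 ≈ -0.071993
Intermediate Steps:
b(m) = -5*m**2 (b(m) = (-5*m)*m = -5*m**2)
D(n) = 2*n*(n - 5*n**2) (D(n) = (n - 5*n**2)*(n + n) = (n - 5*n**2)*(2*n) = 2*n*(n - 5*n**2))
o(Y) = -72 - Y (o(Y) = 2**2*(2 - 10*2) - Y = 4*(2 - 20) - Y = 4*(-18) - Y = -72 - Y)
o(-1)/(-72) + 346/(-327) = (-72 - 1*(-1))/(-72) + 346/(-327) = (-72 + 1)*(-1/72) + 346*(-1/327) = -71*(-1/72) - 346/327 = 71/72 - 346/327 = -565/7848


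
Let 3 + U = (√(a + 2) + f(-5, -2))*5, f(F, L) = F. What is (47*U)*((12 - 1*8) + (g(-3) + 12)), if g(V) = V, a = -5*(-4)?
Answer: -17108 + 3055*√22 ≈ -2778.8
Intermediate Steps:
a = 20
U = -28 + 5*√22 (U = -3 + (√(20 + 2) - 5)*5 = -3 + (√22 - 5)*5 = -3 + (-5 + √22)*5 = -3 + (-25 + 5*√22) = -28 + 5*√22 ≈ -4.5479)
(47*U)*((12 - 1*8) + (g(-3) + 12)) = (47*(-28 + 5*√22))*((12 - 1*8) + (-3 + 12)) = (-1316 + 235*√22)*((12 - 8) + 9) = (-1316 + 235*√22)*(4 + 9) = (-1316 + 235*√22)*13 = -17108 + 3055*√22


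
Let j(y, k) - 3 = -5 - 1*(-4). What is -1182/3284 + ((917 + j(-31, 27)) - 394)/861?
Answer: 16819/67322 ≈ 0.24983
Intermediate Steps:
j(y, k) = 2 (j(y, k) = 3 + (-5 - 1*(-4)) = 3 + (-5 + 4) = 3 - 1 = 2)
-1182/3284 + ((917 + j(-31, 27)) - 394)/861 = -1182/3284 + ((917 + 2) - 394)/861 = -1182*1/3284 + (919 - 394)*(1/861) = -591/1642 + 525*(1/861) = -591/1642 + 25/41 = 16819/67322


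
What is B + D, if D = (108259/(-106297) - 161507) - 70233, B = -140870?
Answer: -39607433429/106297 ≈ -3.7261e+5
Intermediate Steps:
D = -24633375039/106297 (D = (108259*(-1/106297) - 161507) - 70233 = (-108259/106297 - 161507) - 70233 = -17167817838/106297 - 70233 = -24633375039/106297 ≈ -2.3174e+5)
B + D = -140870 - 24633375039/106297 = -39607433429/106297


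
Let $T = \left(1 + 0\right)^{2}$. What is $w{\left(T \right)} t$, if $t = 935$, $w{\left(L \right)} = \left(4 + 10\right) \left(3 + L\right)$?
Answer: $52360$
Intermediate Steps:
$T = 1$ ($T = 1^{2} = 1$)
$w{\left(L \right)} = 42 + 14 L$ ($w{\left(L \right)} = 14 \left(3 + L\right) = 42 + 14 L$)
$w{\left(T \right)} t = \left(42 + 14 \cdot 1\right) 935 = \left(42 + 14\right) 935 = 56 \cdot 935 = 52360$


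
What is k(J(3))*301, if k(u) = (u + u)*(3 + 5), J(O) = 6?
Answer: 28896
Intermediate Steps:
k(u) = 16*u (k(u) = (2*u)*8 = 16*u)
k(J(3))*301 = (16*6)*301 = 96*301 = 28896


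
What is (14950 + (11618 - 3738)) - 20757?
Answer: 2073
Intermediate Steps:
(14950 + (11618 - 3738)) - 20757 = (14950 + 7880) - 20757 = 22830 - 20757 = 2073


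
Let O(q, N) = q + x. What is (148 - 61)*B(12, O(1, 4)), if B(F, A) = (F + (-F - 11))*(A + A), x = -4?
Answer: 5742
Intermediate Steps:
O(q, N) = -4 + q (O(q, N) = q - 4 = -4 + q)
B(F, A) = -22*A (B(F, A) = (F + (-11 - F))*(2*A) = -22*A)
(148 - 61)*B(12, O(1, 4)) = (148 - 61)*(-22*(-4 + 1)) = 87*(-22*(-3)) = 87*66 = 5742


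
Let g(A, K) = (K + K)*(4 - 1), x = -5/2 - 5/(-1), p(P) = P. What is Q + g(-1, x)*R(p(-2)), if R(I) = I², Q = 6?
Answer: 66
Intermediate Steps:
x = 5/2 (x = -5*½ - 5*(-1) = -5/2 + 5 = 5/2 ≈ 2.5000)
g(A, K) = 6*K (g(A, K) = (2*K)*3 = 6*K)
Q + g(-1, x)*R(p(-2)) = 6 + (6*(5/2))*(-2)² = 6 + 15*4 = 6 + 60 = 66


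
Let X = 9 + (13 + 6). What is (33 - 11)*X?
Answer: 616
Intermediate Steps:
X = 28 (X = 9 + 19 = 28)
(33 - 11)*X = (33 - 11)*28 = 22*28 = 616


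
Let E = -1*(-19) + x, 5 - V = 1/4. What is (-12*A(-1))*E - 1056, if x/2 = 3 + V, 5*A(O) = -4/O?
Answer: -6936/5 ≈ -1387.2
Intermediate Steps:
V = 19/4 (V = 5 - 1/4 = 19/4 ≈ 4.7500)
A(O) = -4/(5*O) (A(O) = (-4/O)/5 = -4/(5*O))
x = 31/2 (x = 2*(3 + 19/4) = 2*(31/4) = 31/2 ≈ 15.500)
E = 69/2 (E = -1*(-19) + 31/2 = 19 + 31/2 = 69/2 ≈ 34.500)
(-12*A(-1))*E - 1056 = -(-48)/(5*(-1))*(69/2) - 1056 = -(-48)*(-1)/5*(69/2) - 1056 = -12*4/5*(69/2) - 1056 = -48/5*69/2 - 1056 = -1656/5 - 1056 = -6936/5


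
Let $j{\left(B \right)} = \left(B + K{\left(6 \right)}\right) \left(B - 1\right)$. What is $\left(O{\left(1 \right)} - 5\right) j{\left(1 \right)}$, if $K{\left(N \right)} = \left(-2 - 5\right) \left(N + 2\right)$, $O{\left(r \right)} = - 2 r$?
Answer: $0$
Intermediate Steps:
$K{\left(N \right)} = -14 - 7 N$ ($K{\left(N \right)} = - 7 \left(2 + N\right) = -14 - 7 N$)
$j{\left(B \right)} = \left(-1 + B\right) \left(-56 + B\right)$ ($j{\left(B \right)} = \left(B - 56\right) \left(B - 1\right) = \left(B - 56\right) \left(-1 + B\right) = \left(-56 + B\right) \left(-1 + B\right) = \left(-1 + B\right) \left(-56 + B\right)$)
$\left(O{\left(1 \right)} - 5\right) j{\left(1 \right)} = \left(\left(-2\right) 1 - 5\right) \left(56 + 1^{2} - 57\right) = \left(-2 - 5\right) \left(56 + 1 - 57\right) = \left(-7\right) 0 = 0$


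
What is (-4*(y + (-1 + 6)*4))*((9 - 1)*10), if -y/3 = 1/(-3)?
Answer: -6720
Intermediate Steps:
y = 1 (y = -3/(-3) = -3*(-⅓) = 1)
(-4*(y + (-1 + 6)*4))*((9 - 1)*10) = (-4*(1 + (-1 + 6)*4))*((9 - 1)*10) = (-4*(1 + 5*4))*(8*10) = -4*(1 + 20)*80 = -4*21*80 = -84*80 = -6720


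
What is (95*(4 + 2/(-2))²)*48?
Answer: 41040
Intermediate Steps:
(95*(4 + 2/(-2))²)*48 = (95*(4 + 2*(-½))²)*48 = (95*(4 - 1)²)*48 = (95*3²)*48 = (95*9)*48 = 855*48 = 41040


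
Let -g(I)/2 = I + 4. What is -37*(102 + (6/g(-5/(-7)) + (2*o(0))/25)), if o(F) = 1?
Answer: -1032189/275 ≈ -3753.4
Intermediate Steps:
g(I) = -8 - 2*I (g(I) = -2*(I + 4) = -2*(4 + I) = -8 - 2*I)
-37*(102 + (6/g(-5/(-7)) + (2*o(0))/25)) = -37*(102 + (6/(-8 - (-10)/(-7)) + (2*1)/25)) = -37*(102 + (6/(-8 - (-10)*(-1)/7) + 2*(1/25))) = -37*(102 + (6/(-8 - 2*5/7) + 2/25)) = -37*(102 + (6/(-8 - 10/7) + 2/25)) = -37*(102 + (6/(-66/7) + 2/25)) = -37*(102 + (6*(-7/66) + 2/25)) = -37*(102 + (-7/11 + 2/25)) = -37*(102 - 153/275) = -37*27897/275 = -1032189/275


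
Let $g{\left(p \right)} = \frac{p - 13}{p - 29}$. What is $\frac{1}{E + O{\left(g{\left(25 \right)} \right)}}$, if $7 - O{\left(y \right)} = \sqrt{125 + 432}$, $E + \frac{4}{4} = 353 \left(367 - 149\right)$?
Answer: $\frac{76960}{5922841043} + \frac{\sqrt{557}}{5922841043} \approx 1.2998 \cdot 10^{-5}$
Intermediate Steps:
$g{\left(p \right)} = \frac{-13 + p}{-29 + p}$
$E = 76953$ ($E = -1 + 353 \left(367 - 149\right) = -1 + 353 \cdot 218 = -1 + 76954 = 76953$)
$O{\left(y \right)} = 7 - \sqrt{557}$ ($O{\left(y \right)} = 7 - \sqrt{125 + 432} = 7 - \sqrt{557}$)
$\frac{1}{E + O{\left(g{\left(25 \right)} \right)}} = \frac{1}{76953 + \left(7 - \sqrt{557}\right)} = \frac{1}{76960 - \sqrt{557}}$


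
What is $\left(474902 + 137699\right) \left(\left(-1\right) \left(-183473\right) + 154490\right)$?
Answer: $207036471763$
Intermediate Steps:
$\left(474902 + 137699\right) \left(\left(-1\right) \left(-183473\right) + 154490\right) = 612601 \left(183473 + 154490\right) = 612601 \cdot 337963 = 207036471763$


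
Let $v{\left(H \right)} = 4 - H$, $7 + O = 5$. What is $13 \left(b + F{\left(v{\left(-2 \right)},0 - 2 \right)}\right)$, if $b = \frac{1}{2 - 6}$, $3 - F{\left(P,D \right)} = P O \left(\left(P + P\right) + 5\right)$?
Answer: $\frac{10751}{4} \approx 2687.8$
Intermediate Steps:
$O = -2$ ($O = -7 + 5 = -2$)
$F{\left(P,D \right)} = 3 + 2 P \left(5 + 2 P\right)$ ($F{\left(P,D \right)} = 3 - P \left(-2\right) \left(\left(P + P\right) + 5\right) = 3 - - 2 P \left(2 P + 5\right) = 3 - - 2 P \left(5 + 2 P\right) = 3 + 2 P \left(5 + 2 P\right)$)
$b = - \frac{1}{4}$ ($b = \frac{1}{-4} = - \frac{1}{4} \approx -0.25$)
$13 \left(b + F{\left(v{\left(-2 \right)},0 - 2 \right)}\right) = 13 \left(- \frac{1}{4} + \left(3 + 4 \left(4 - -2\right)^{2} + 10 \left(4 - -2\right)\right)\right) = 13 \left(- \frac{1}{4} + \left(3 + 4 \left(4 + 2\right)^{2} + 10 \left(4 + 2\right)\right)\right) = 13 \left(- \frac{1}{4} + \left(3 + 4 \cdot 6^{2} + 10 \cdot 6\right)\right) = 13 \left(- \frac{1}{4} + \left(3 + 4 \cdot 36 + 60\right)\right) = 13 \left(- \frac{1}{4} + \left(3 + 144 + 60\right)\right) = 13 \left(- \frac{1}{4} + 207\right) = 13 \cdot \frac{827}{4} = \frac{10751}{4}$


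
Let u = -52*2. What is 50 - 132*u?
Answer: 13778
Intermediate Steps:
u = -104
50 - 132*u = 50 - 132*(-104) = 50 + 13728 = 13778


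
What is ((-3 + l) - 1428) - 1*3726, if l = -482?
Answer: -5639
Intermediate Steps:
((-3 + l) - 1428) - 1*3726 = ((-3 - 482) - 1428) - 1*3726 = (-485 - 1428) - 3726 = -1913 - 3726 = -5639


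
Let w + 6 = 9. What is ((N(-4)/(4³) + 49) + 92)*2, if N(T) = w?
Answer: 9027/32 ≈ 282.09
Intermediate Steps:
w = 3 (w = -6 + 9 = 3)
N(T) = 3
((N(-4)/(4³) + 49) + 92)*2 = ((3/(4³) + 49) + 92)*2 = ((3/64 + 49) + 92)*2 = (3139/64 + 92)*2 = (9027/64)*2 = 9027/32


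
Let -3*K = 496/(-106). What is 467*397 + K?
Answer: 29478689/159 ≈ 1.8540e+5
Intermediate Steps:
K = 248/159 (K = -496/(3*(-106)) = -496*(-1)/(3*106) = -⅓*(-248/53) = 248/159 ≈ 1.5597)
467*397 + K = 467*397 + 248/159 = 185399 + 248/159 = 29478689/159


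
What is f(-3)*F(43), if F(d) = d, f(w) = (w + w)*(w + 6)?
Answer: -774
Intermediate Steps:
f(w) = 2*w*(6 + w) (f(w) = (2*w)*(6 + w) = 2*w*(6 + w))
f(-3)*F(43) = (2*(-3)*(6 - 3))*43 = (2*(-3)*3)*43 = -18*43 = -774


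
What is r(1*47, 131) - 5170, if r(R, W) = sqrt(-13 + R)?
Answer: -5170 + sqrt(34) ≈ -5164.2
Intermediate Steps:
r(1*47, 131) - 5170 = sqrt(-13 + 1*47) - 5170 = sqrt(-13 + 47) - 5170 = sqrt(34) - 5170 = -5170 + sqrt(34)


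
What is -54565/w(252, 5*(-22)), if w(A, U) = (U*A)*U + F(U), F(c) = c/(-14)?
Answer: -76391/4268891 ≈ -0.017895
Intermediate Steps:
F(c) = -c/14 (F(c) = c*(-1/14) = -c/14)
w(A, U) = -U/14 + A*U² (w(A, U) = (U*A)*U - U/14 = (A*U)*U - U/14 = A*U² - U/14 = -U/14 + A*U²)
-54565/w(252, 5*(-22)) = -54565*(-1/(110*(-1/14 + 252*(5*(-22))))) = -54565*(-1/(110*(-1/14 + 252*(-110)))) = -54565*(-1/(110*(-1/14 - 27720))) = -54565/((-110*(-388081/14))) = -54565/21344455/7 = -54565*7/21344455 = -76391/4268891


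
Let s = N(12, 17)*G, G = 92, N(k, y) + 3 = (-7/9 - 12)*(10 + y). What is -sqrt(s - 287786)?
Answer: -I*sqrt(319802) ≈ -565.51*I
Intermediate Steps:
N(k, y) = -1177/9 - 115*y/9 (N(k, y) = -3 + (-7/9 - 12)*(10 + y) = -3 - 115*(10 + y)/9 = -3 + (-1150/9 - 115*y/9) = -1177/9 - 115*y/9)
s = -32016 (s = (-1177/9 - 115/9*17)*92 = (-1177/9 - 1955/9)*92 = -348*92 = -32016)
-sqrt(s - 287786) = -sqrt(-32016 - 287786) = -sqrt(-319802) = -I*sqrt(319802)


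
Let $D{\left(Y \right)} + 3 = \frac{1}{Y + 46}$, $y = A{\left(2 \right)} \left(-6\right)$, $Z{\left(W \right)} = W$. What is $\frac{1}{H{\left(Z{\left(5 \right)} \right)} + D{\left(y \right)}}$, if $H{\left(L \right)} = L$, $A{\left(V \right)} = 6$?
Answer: $\frac{10}{21} \approx 0.47619$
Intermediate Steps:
$y = -36$ ($y = 6 \left(-6\right) = -36$)
$D{\left(Y \right)} = -3 + \frac{1}{46 + Y}$ ($D{\left(Y \right)} = -3 + \frac{1}{Y + 46} = -3 + \frac{1}{46 + Y}$)
$\frac{1}{H{\left(Z{\left(5 \right)} \right)} + D{\left(y \right)}} = \frac{1}{5 + \frac{-137 - -108}{46 - 36}} = \frac{1}{5 + \frac{-137 + 108}{10}} = \frac{1}{5 + \frac{1}{10} \left(-29\right)} = \frac{1}{5 - \frac{29}{10}} = \frac{1}{\frac{21}{10}} = \frac{10}{21}$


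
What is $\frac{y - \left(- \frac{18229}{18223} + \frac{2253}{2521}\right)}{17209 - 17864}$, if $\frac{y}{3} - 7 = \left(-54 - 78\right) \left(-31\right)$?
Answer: $- \frac{564931329241}{30090819865} \approx -18.774$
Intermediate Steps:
$y = 12297$ ($y = 21 + 3 \left(-54 - 78\right) \left(-31\right) = 21 + 3 \left(\left(-132\right) \left(-31\right)\right) = 21 + 3 \cdot 4092 = 21 + 12276 = 12297$)
$\frac{y - \left(- \frac{18229}{18223} + \frac{2253}{2521}\right)}{17209 - 17864} = \frac{12297 - \left(- \frac{18229}{18223} + \frac{2253}{2521}\right)}{17209 - 17864} = \frac{12297 - - \frac{4898890}{45940183}}{-655} = \left(12297 + \left(\frac{18229}{18223} - \frac{2253}{2521}\right)\right) \left(- \frac{1}{655}\right) = \left(12297 + \frac{4898890}{45940183}\right) \left(- \frac{1}{655}\right) = \frac{564931329241}{45940183} \left(- \frac{1}{655}\right) = - \frac{564931329241}{30090819865}$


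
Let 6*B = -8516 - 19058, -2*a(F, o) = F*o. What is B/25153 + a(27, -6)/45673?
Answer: -623581472/3446438907 ≈ -0.18093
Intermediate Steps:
a(F, o) = -F*o/2
B = -13787/3 (B = (-8516 - 19058)/6 = (1/6)*(-27574) = -13787/3 ≈ -4595.7)
B/25153 + a(27, -6)/45673 = -13787/3/25153 - 1/2*27*(-6)/45673 = -13787/3*1/25153 + 81*(1/45673) = -13787/75459 + 81/45673 = -623581472/3446438907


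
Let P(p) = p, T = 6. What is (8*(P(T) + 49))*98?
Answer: 43120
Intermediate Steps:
(8*(P(T) + 49))*98 = (8*(6 + 49))*98 = (8*55)*98 = 440*98 = 43120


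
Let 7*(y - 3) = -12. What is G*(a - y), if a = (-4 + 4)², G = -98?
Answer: 126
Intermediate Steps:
y = 9/7 (y = 3 + (⅐)*(-12) = 3 - 12/7 = 9/7 ≈ 1.2857)
a = 0 (a = 0² = 0)
G*(a - y) = -98*(0 - 1*9/7) = -98*(0 - 9/7) = -98*(-9/7) = 126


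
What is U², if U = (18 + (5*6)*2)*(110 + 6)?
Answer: 81866304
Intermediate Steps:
U = 9048 (U = (18 + 30*2)*116 = (18 + 60)*116 = 78*116 = 9048)
U² = 9048² = 81866304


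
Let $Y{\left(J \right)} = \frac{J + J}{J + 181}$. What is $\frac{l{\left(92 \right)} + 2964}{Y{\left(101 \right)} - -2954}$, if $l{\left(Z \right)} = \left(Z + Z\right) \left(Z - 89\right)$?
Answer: $\frac{495756}{416615} \approx 1.19$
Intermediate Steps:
$l{\left(Z \right)} = 2 Z \left(-89 + Z\right)$
$Y{\left(J \right)} = \frac{2 J}{181 + J}$
$\frac{l{\left(92 \right)} + 2964}{Y{\left(101 \right)} - -2954} = \frac{2 \cdot 92 \left(-89 + 92\right) + 2964}{2 \cdot 101 \frac{1}{181 + 101} - -2954} = \frac{2 \cdot 92 \cdot 3 + 2964}{2 \cdot 101 \cdot \frac{1}{282} + \left(-18630 + 21584\right)} = \frac{552 + 2964}{2 \cdot 101 \cdot \frac{1}{282} + 2954} = \frac{3516}{\frac{101}{141} + 2954} = \frac{3516}{\frac{416615}{141}} = 3516 \cdot \frac{141}{416615} = \frac{495756}{416615}$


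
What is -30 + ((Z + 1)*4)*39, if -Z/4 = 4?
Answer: -2370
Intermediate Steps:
Z = -16 (Z = -4*4 = -16)
-30 + ((Z + 1)*4)*39 = -30 + ((-16 + 1)*4)*39 = -30 - 15*4*39 = -30 - 60*39 = -30 - 2340 = -2370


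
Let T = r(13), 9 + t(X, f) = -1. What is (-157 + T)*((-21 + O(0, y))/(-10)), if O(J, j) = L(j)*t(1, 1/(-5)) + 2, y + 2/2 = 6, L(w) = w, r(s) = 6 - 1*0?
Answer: -10419/10 ≈ -1041.9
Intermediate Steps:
t(X, f) = -10 (t(X, f) = -9 - 1 = -10)
r(s) = 6 (r(s) = 6 + 0 = 6)
y = 5 (y = -1 + 6 = 5)
O(J, j) = 2 - 10*j (O(J, j) = j*(-10) + 2 = -10*j + 2 = 2 - 10*j)
T = 6
(-157 + T)*((-21 + O(0, y))/(-10)) = (-157 + 6)*((-21 + (2 - 10*5))/(-10)) = -151*(-21 + (2 - 50))*(-1)/10 = -151*(-21 - 48)*(-1)/10 = -(-10419)*(-1)/10 = -151*69/10 = -10419/10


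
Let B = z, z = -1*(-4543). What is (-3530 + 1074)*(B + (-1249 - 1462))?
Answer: -4499392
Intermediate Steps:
z = 4543
B = 4543
(-3530 + 1074)*(B + (-1249 - 1462)) = (-3530 + 1074)*(4543 + (-1249 - 1462)) = -2456*(4543 - 2711) = -2456*1832 = -4499392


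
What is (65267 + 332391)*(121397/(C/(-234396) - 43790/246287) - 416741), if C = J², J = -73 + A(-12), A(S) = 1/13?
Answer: -11043337999404606226071/27166514639 ≈ -4.0651e+11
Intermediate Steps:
A(S) = 1/13
J = -948/13 (J = -73 + 1/13 = -948/13 ≈ -72.923)
C = 898704/169 (C = (-948/13)² = 898704/169 ≈ 5317.8)
(65267 + 332391)*(121397/(C/(-234396) - 43790/246287) - 416741) = (65267 + 332391)*(121397/((898704/169)/(-234396) - 43790/246287) - 416741) = 397658*(121397/((898704/169)*(-1/234396) - 43790*1/246287) - 416741) = 397658*(121397/(-24964/1100359 - 43790/246287) - 416741) = 397658*(121397/(-54333029278/271004117033) - 416741) = 397658*(121397*(-271004117033/54333029278) - 416741) = 397658*(-32899086795455101/54333029278 - 416741) = 397658*(-55541887749798099/54333029278) = -11043337999404606226071/27166514639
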